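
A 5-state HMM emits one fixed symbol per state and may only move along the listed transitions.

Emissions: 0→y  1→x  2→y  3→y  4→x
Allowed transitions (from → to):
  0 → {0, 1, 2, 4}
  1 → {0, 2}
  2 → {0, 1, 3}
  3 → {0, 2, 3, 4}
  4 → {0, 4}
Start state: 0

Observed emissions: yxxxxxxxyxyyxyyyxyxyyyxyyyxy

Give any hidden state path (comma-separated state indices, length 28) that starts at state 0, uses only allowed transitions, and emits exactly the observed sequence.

  [0] y  {0,2,3}  => 0  start
  [1] x  {1,4}  => 4  0->4 ok
  [2] x  {1,4}  => 4  4->4 ok
  [3] x  {1,4}  => 4  4->4 ok
  [4] x  {1,4}  => 4  4->4 ok
  [5] x  {1,4}  => 4  4->4 ok
  [6] x  {1,4}  => 4  4->4 ok
  [7] x  {1,4}  => 4  4->4 ok
  [8] y  {0,2,3}  => 0  4->0 ok
  [9] x  {1,4}  => 1  0->1 ok
  [10] y  {0,2,3}  => 2  1->2 ok
  [11] y  {0,2,3}  => 0  2->0 ok
  [12] x  {1,4}  => 1  0->1 ok
  [13] y  {0,2,3}  => 0  1->0 ok
  [14] y  {0,2,3}  => 2  0->2 ok
  [15] y  {0,2,3}  => 0  2->0 ok
  [16] x  {1,4}  => 4  0->4 ok
  [17] y  {0,2,3}  => 0  4->0 ok
  [18] x  {1,4}  => 1  0->1 ok
  [19] y  {0,2,3}  => 0  1->0 ok
  [20] y  {0,2,3}  => 0  0->0 ok
  [21] y  {0,2,3}  => 2  0->2 ok
  [22] x  {1,4}  => 1  2->1 ok
  [23] y  {0,2,3}  => 2  1->2 ok
  [24] y  {0,2,3}  => 3  2->3 ok
  [25] y  {0,2,3}  => 0  3->0 ok
  [26] x  {1,4}  => 1  0->1 ok
  [27] y  {0,2,3}  => 0  1->0 ok

0,4,4,4,4,4,4,4,0,1,2,0,1,0,2,0,4,0,1,0,0,2,1,2,3,0,1,0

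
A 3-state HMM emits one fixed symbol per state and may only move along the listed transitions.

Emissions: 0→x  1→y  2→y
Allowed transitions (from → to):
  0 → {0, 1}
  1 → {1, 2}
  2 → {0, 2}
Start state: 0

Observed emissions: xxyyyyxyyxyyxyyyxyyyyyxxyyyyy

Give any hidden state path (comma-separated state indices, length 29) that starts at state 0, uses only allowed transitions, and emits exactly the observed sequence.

0,0,1,2,2,2,0,1,2,0,1,2,0,1,2,2,0,1,1,1,1,2,0,0,1,1,1,2,2

  [0] x  {0}  => 0  start
  [1] x  {0}  => 0  0->0 ok
  [2] y  {1,2}  => 1  0->1 ok
  [3] y  {1,2}  => 2  1->2 ok
  [4] y  {1,2}  => 2  2->2 ok
  [5] y  {1,2}  => 2  2->2 ok
  [6] x  {0}  => 0  2->0 ok
  [7] y  {1,2}  => 1  0->1 ok
  [8] y  {1,2}  => 2  1->2 ok
  [9] x  {0}  => 0  2->0 ok
  [10] y  {1,2}  => 1  0->1 ok
  [11] y  {1,2}  => 2  1->2 ok
  [12] x  {0}  => 0  2->0 ok
  [13] y  {1,2}  => 1  0->1 ok
  [14] y  {1,2}  => 2  1->2 ok
  [15] y  {1,2}  => 2  2->2 ok
  [16] x  {0}  => 0  2->0 ok
  [17] y  {1,2}  => 1  0->1 ok
  [18] y  {1,2}  => 1  1->1 ok
  [19] y  {1,2}  => 1  1->1 ok
  [20] y  {1,2}  => 1  1->1 ok
  [21] y  {1,2}  => 2  1->2 ok
  [22] x  {0}  => 0  2->0 ok
  [23] x  {0}  => 0  0->0 ok
  [24] y  {1,2}  => 1  0->1 ok
  [25] y  {1,2}  => 1  1->1 ok
  [26] y  {1,2}  => 1  1->1 ok
  [27] y  {1,2}  => 2  1->2 ok
  [28] y  {1,2}  => 2  2->2 ok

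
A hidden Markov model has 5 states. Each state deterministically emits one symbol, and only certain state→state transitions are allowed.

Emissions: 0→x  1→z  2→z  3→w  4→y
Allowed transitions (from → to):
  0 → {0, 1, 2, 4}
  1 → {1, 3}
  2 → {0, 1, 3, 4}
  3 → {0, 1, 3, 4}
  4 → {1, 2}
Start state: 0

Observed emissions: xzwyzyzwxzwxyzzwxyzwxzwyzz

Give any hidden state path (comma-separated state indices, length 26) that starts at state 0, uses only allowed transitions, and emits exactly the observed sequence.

0,1,3,4,2,4,1,3,0,2,3,0,4,1,1,3,0,4,2,3,0,2,3,4,2,1

  pos 0: x in {0}, choose 0; start
  pos 1: z in {1,2}, choose 1; 0->1 ok
  pos 2: w in {3}, choose 3; 1->3 ok
  pos 3: y in {4}, choose 4; 3->4 ok
  pos 4: z in {1,2}, choose 2; 4->2 ok
  pos 5: y in {4}, choose 4; 2->4 ok
  pos 6: z in {1,2}, choose 1; 4->1 ok
  pos 7: w in {3}, choose 3; 1->3 ok
  pos 8: x in {0}, choose 0; 3->0 ok
  pos 9: z in {1,2}, choose 2; 0->2 ok
  pos 10: w in {3}, choose 3; 2->3 ok
  pos 11: x in {0}, choose 0; 3->0 ok
  pos 12: y in {4}, choose 4; 0->4 ok
  pos 13: z in {1,2}, choose 1; 4->1 ok
  pos 14: z in {1,2}, choose 1; 1->1 ok
  pos 15: w in {3}, choose 3; 1->3 ok
  pos 16: x in {0}, choose 0; 3->0 ok
  pos 17: y in {4}, choose 4; 0->4 ok
  pos 18: z in {1,2}, choose 2; 4->2 ok
  pos 19: w in {3}, choose 3; 2->3 ok
  pos 20: x in {0}, choose 0; 3->0 ok
  pos 21: z in {1,2}, choose 2; 0->2 ok
  pos 22: w in {3}, choose 3; 2->3 ok
  pos 23: y in {4}, choose 4; 3->4 ok
  pos 24: z in {1,2}, choose 2; 4->2 ok
  pos 25: z in {1,2}, choose 1; 2->1 ok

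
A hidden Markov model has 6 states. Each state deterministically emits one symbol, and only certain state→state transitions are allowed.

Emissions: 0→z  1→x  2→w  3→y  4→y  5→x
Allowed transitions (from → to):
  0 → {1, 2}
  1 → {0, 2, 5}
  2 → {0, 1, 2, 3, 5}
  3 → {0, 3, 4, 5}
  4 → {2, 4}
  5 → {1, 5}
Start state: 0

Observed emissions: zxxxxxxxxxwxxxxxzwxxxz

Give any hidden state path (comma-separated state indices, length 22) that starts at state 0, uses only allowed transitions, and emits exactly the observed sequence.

  pos 0: z in {0}, choose 0; start
  pos 1: x in {1,5}, choose 1; 0->1 ok
  pos 2: x in {1,5}, choose 5; 1->5 ok
  pos 3: x in {1,5}, choose 5; 5->5 ok
  pos 4: x in {1,5}, choose 1; 5->1 ok
  pos 5: x in {1,5}, choose 5; 1->5 ok
  pos 6: x in {1,5}, choose 5; 5->5 ok
  pos 7: x in {1,5}, choose 1; 5->1 ok
  pos 8: x in {1,5}, choose 5; 1->5 ok
  pos 9: x in {1,5}, choose 1; 5->1 ok
  pos 10: w in {2}, choose 2; 1->2 ok
  pos 11: x in {1,5}, choose 5; 2->5 ok
  pos 12: x in {1,5}, choose 5; 5->5 ok
  pos 13: x in {1,5}, choose 1; 5->1 ok
  pos 14: x in {1,5}, choose 5; 1->5 ok
  pos 15: x in {1,5}, choose 1; 5->1 ok
  pos 16: z in {0}, choose 0; 1->0 ok
  pos 17: w in {2}, choose 2; 0->2 ok
  pos 18: x in {1,5}, choose 1; 2->1 ok
  pos 19: x in {1,5}, choose 5; 1->5 ok
  pos 20: x in {1,5}, choose 1; 5->1 ok
  pos 21: z in {0}, choose 0; 1->0 ok

0,1,5,5,1,5,5,1,5,1,2,5,5,1,5,1,0,2,1,5,1,0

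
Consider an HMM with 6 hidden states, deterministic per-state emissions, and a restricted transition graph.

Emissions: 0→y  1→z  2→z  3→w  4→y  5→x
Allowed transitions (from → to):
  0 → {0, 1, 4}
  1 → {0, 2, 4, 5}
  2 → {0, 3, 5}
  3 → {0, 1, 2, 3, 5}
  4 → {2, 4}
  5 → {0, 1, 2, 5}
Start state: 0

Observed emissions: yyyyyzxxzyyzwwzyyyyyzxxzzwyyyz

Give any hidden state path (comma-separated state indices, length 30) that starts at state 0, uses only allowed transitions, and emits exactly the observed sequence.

  pos 0: y in {0,4}, choose 0; start
  pos 1: y in {0,4}, choose 0; 0->0 ok
  pos 2: y in {0,4}, choose 0; 0->0 ok
  pos 3: y in {0,4}, choose 4; 0->4 ok
  pos 4: y in {0,4}, choose 4; 4->4 ok
  pos 5: z in {1,2}, choose 2; 4->2 ok
  pos 6: x in {5}, choose 5; 2->5 ok
  pos 7: x in {5}, choose 5; 5->5 ok
  pos 8: z in {1,2}, choose 2; 5->2 ok
  pos 9: y in {0,4}, choose 0; 2->0 ok
  pos 10: y in {0,4}, choose 4; 0->4 ok
  pos 11: z in {1,2}, choose 2; 4->2 ok
  pos 12: w in {3}, choose 3; 2->3 ok
  pos 13: w in {3}, choose 3; 3->3 ok
  pos 14: z in {1,2}, choose 1; 3->1 ok
  pos 15: y in {0,4}, choose 0; 1->0 ok
  pos 16: y in {0,4}, choose 4; 0->4 ok
  pos 17: y in {0,4}, choose 4; 4->4 ok
  pos 18: y in {0,4}, choose 4; 4->4 ok
  pos 19: y in {0,4}, choose 4; 4->4 ok
  pos 20: z in {1,2}, choose 2; 4->2 ok
  pos 21: x in {5}, choose 5; 2->5 ok
  pos 22: x in {5}, choose 5; 5->5 ok
  pos 23: z in {1,2}, choose 1; 5->1 ok
  pos 24: z in {1,2}, choose 2; 1->2 ok
  pos 25: w in {3}, choose 3; 2->3 ok
  pos 26: y in {0,4}, choose 0; 3->0 ok
  pos 27: y in {0,4}, choose 4; 0->4 ok
  pos 28: y in {0,4}, choose 4; 4->4 ok
  pos 29: z in {1,2}, choose 2; 4->2 ok

0,0,0,4,4,2,5,5,2,0,4,2,3,3,1,0,4,4,4,4,2,5,5,1,2,3,0,4,4,2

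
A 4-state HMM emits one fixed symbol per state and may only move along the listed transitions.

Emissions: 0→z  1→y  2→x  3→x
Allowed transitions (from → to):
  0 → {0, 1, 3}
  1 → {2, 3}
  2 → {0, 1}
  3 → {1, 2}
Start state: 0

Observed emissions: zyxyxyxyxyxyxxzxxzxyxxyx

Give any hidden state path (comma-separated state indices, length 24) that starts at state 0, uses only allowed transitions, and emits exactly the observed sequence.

0,1,3,1,3,1,2,1,2,1,2,1,3,2,0,3,2,0,3,1,3,2,1,2

  pos 0: z in {0}, choose 0; start
  pos 1: y in {1}, choose 1; 0->1 ok
  pos 2: x in {2,3}, choose 3; 1->3 ok
  pos 3: y in {1}, choose 1; 3->1 ok
  pos 4: x in {2,3}, choose 3; 1->3 ok
  pos 5: y in {1}, choose 1; 3->1 ok
  pos 6: x in {2,3}, choose 2; 1->2 ok
  pos 7: y in {1}, choose 1; 2->1 ok
  pos 8: x in {2,3}, choose 2; 1->2 ok
  pos 9: y in {1}, choose 1; 2->1 ok
  pos 10: x in {2,3}, choose 2; 1->2 ok
  pos 11: y in {1}, choose 1; 2->1 ok
  pos 12: x in {2,3}, choose 3; 1->3 ok
  pos 13: x in {2,3}, choose 2; 3->2 ok
  pos 14: z in {0}, choose 0; 2->0 ok
  pos 15: x in {2,3}, choose 3; 0->3 ok
  pos 16: x in {2,3}, choose 2; 3->2 ok
  pos 17: z in {0}, choose 0; 2->0 ok
  pos 18: x in {2,3}, choose 3; 0->3 ok
  pos 19: y in {1}, choose 1; 3->1 ok
  pos 20: x in {2,3}, choose 3; 1->3 ok
  pos 21: x in {2,3}, choose 2; 3->2 ok
  pos 22: y in {1}, choose 1; 2->1 ok
  pos 23: x in {2,3}, choose 2; 1->2 ok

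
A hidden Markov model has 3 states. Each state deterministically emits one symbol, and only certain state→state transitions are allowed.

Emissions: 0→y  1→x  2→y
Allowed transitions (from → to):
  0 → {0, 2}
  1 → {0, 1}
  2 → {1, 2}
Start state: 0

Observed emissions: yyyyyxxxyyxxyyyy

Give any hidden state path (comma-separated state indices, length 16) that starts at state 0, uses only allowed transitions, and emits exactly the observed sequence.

  pos 0: y in {0,2}, choose 0; start
  pos 1: y in {0,2}, choose 0; 0->0 ok
  pos 2: y in {0,2}, choose 0; 0->0 ok
  pos 3: y in {0,2}, choose 2; 0->2 ok
  pos 4: y in {0,2}, choose 2; 2->2 ok
  pos 5: x in {1}, choose 1; 2->1 ok
  pos 6: x in {1}, choose 1; 1->1 ok
  pos 7: x in {1}, choose 1; 1->1 ok
  pos 8: y in {0,2}, choose 0; 1->0 ok
  pos 9: y in {0,2}, choose 2; 0->2 ok
  pos 10: x in {1}, choose 1; 2->1 ok
  pos 11: x in {1}, choose 1; 1->1 ok
  pos 12: y in {0,2}, choose 0; 1->0 ok
  pos 13: y in {0,2}, choose 0; 0->0 ok
  pos 14: y in {0,2}, choose 2; 0->2 ok
  pos 15: y in {0,2}, choose 2; 2->2 ok

0,0,0,2,2,1,1,1,0,2,1,1,0,0,2,2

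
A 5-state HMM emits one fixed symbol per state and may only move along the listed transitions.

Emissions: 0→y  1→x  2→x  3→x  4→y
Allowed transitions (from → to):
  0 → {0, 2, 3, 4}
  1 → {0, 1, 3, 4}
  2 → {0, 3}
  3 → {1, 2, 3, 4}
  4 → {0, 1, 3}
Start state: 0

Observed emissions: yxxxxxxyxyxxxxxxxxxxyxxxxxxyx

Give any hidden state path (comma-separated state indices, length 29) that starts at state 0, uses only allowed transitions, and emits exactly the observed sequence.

0,2,3,2,3,2,3,4,1,4,3,2,3,2,3,1,3,3,1,3,4,1,1,3,1,3,2,0,3

  [0] y  {0,4}  => 0  start
  [1] x  {1,2,3}  => 2  0->2 ok
  [2] x  {1,2,3}  => 3  2->3 ok
  [3] x  {1,2,3}  => 2  3->2 ok
  [4] x  {1,2,3}  => 3  2->3 ok
  [5] x  {1,2,3}  => 2  3->2 ok
  [6] x  {1,2,3}  => 3  2->3 ok
  [7] y  {0,4}  => 4  3->4 ok
  [8] x  {1,2,3}  => 1  4->1 ok
  [9] y  {0,4}  => 4  1->4 ok
  [10] x  {1,2,3}  => 3  4->3 ok
  [11] x  {1,2,3}  => 2  3->2 ok
  [12] x  {1,2,3}  => 3  2->3 ok
  [13] x  {1,2,3}  => 2  3->2 ok
  [14] x  {1,2,3}  => 3  2->3 ok
  [15] x  {1,2,3}  => 1  3->1 ok
  [16] x  {1,2,3}  => 3  1->3 ok
  [17] x  {1,2,3}  => 3  3->3 ok
  [18] x  {1,2,3}  => 1  3->1 ok
  [19] x  {1,2,3}  => 3  1->3 ok
  [20] y  {0,4}  => 4  3->4 ok
  [21] x  {1,2,3}  => 1  4->1 ok
  [22] x  {1,2,3}  => 1  1->1 ok
  [23] x  {1,2,3}  => 3  1->3 ok
  [24] x  {1,2,3}  => 1  3->1 ok
  [25] x  {1,2,3}  => 3  1->3 ok
  [26] x  {1,2,3}  => 2  3->2 ok
  [27] y  {0,4}  => 0  2->0 ok
  [28] x  {1,2,3}  => 3  0->3 ok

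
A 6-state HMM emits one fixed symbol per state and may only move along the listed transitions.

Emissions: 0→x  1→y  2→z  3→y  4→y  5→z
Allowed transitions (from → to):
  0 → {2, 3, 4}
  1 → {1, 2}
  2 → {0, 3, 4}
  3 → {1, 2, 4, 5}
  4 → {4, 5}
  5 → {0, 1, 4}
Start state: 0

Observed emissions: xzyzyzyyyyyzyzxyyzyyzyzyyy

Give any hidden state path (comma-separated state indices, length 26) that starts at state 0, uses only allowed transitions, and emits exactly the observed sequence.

  0: obs=x cand={0} pick 0 [start]
  1: obs=z cand={2,5} pick 2 [0->2 ok]
  2: obs=y cand={1,3,4} pick 4 [2->4 ok]
  3: obs=z cand={2,5} pick 5 [4->5 ok]
  4: obs=y cand={1,3,4} pick 1 [5->1 ok]
  5: obs=z cand={2,5} pick 2 [1->2 ok]
  6: obs=y cand={1,3,4} pick 3 [2->3 ok]
  7: obs=y cand={1,3,4} pick 4 [3->4 ok]
  8: obs=y cand={1,3,4} pick 4 [4->4 ok]
  9: obs=y cand={1,3,4} pick 4 [4->4 ok]
  10: obs=y cand={1,3,4} pick 4 [4->4 ok]
  11: obs=z cand={2,5} pick 5 [4->5 ok]
  12: obs=y cand={1,3,4} pick 4 [5->4 ok]
  13: obs=z cand={2,5} pick 5 [4->5 ok]
  14: obs=x cand={0} pick 0 [5->0 ok]
  15: obs=y cand={1,3,4} pick 4 [0->4 ok]
  16: obs=y cand={1,3,4} pick 4 [4->4 ok]
  17: obs=z cand={2,5} pick 5 [4->5 ok]
  18: obs=y cand={1,3,4} pick 4 [5->4 ok]
  19: obs=y cand={1,3,4} pick 4 [4->4 ok]
  20: obs=z cand={2,5} pick 5 [4->5 ok]
  21: obs=y cand={1,3,4} pick 1 [5->1 ok]
  22: obs=z cand={2,5} pick 2 [1->2 ok]
  23: obs=y cand={1,3,4} pick 4 [2->4 ok]
  24: obs=y cand={1,3,4} pick 4 [4->4 ok]
  25: obs=y cand={1,3,4} pick 4 [4->4 ok]

0,2,4,5,1,2,3,4,4,4,4,5,4,5,0,4,4,5,4,4,5,1,2,4,4,4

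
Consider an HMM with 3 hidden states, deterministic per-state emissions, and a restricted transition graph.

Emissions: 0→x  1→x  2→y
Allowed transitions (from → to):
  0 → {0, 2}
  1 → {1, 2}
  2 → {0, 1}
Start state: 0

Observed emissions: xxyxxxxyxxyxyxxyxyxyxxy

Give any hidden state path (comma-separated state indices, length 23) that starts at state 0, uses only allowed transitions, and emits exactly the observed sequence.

0,0,2,1,1,1,1,2,1,1,2,1,2,1,1,2,0,2,0,2,1,1,2

  0: obs=x cand={0,1} pick 0 [start]
  1: obs=x cand={0,1} pick 0 [0->0 ok]
  2: obs=y cand={2} pick 2 [0->2 ok]
  3: obs=x cand={0,1} pick 1 [2->1 ok]
  4: obs=x cand={0,1} pick 1 [1->1 ok]
  5: obs=x cand={0,1} pick 1 [1->1 ok]
  6: obs=x cand={0,1} pick 1 [1->1 ok]
  7: obs=y cand={2} pick 2 [1->2 ok]
  8: obs=x cand={0,1} pick 1 [2->1 ok]
  9: obs=x cand={0,1} pick 1 [1->1 ok]
  10: obs=y cand={2} pick 2 [1->2 ok]
  11: obs=x cand={0,1} pick 1 [2->1 ok]
  12: obs=y cand={2} pick 2 [1->2 ok]
  13: obs=x cand={0,1} pick 1 [2->1 ok]
  14: obs=x cand={0,1} pick 1 [1->1 ok]
  15: obs=y cand={2} pick 2 [1->2 ok]
  16: obs=x cand={0,1} pick 0 [2->0 ok]
  17: obs=y cand={2} pick 2 [0->2 ok]
  18: obs=x cand={0,1} pick 0 [2->0 ok]
  19: obs=y cand={2} pick 2 [0->2 ok]
  20: obs=x cand={0,1} pick 1 [2->1 ok]
  21: obs=x cand={0,1} pick 1 [1->1 ok]
  22: obs=y cand={2} pick 2 [1->2 ok]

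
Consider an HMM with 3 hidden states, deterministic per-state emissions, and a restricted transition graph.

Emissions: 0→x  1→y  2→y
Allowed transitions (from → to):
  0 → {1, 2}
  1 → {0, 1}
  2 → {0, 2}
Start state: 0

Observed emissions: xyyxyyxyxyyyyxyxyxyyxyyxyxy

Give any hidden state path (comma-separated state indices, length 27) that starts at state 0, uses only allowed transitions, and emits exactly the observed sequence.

  pos 0: x in {0}, choose 0; start
  pos 1: y in {1,2}, choose 1; 0->1 ok
  pos 2: y in {1,2}, choose 1; 1->1 ok
  pos 3: x in {0}, choose 0; 1->0 ok
  pos 4: y in {1,2}, choose 2; 0->2 ok
  pos 5: y in {1,2}, choose 2; 2->2 ok
  pos 6: x in {0}, choose 0; 2->0 ok
  pos 7: y in {1,2}, choose 1; 0->1 ok
  pos 8: x in {0}, choose 0; 1->0 ok
  pos 9: y in {1,2}, choose 2; 0->2 ok
  pos 10: y in {1,2}, choose 2; 2->2 ok
  pos 11: y in {1,2}, choose 2; 2->2 ok
  pos 12: y in {1,2}, choose 2; 2->2 ok
  pos 13: x in {0}, choose 0; 2->0 ok
  pos 14: y in {1,2}, choose 2; 0->2 ok
  pos 15: x in {0}, choose 0; 2->0 ok
  pos 16: y in {1,2}, choose 2; 0->2 ok
  pos 17: x in {0}, choose 0; 2->0 ok
  pos 18: y in {1,2}, choose 2; 0->2 ok
  pos 19: y in {1,2}, choose 2; 2->2 ok
  pos 20: x in {0}, choose 0; 2->0 ok
  pos 21: y in {1,2}, choose 2; 0->2 ok
  pos 22: y in {1,2}, choose 2; 2->2 ok
  pos 23: x in {0}, choose 0; 2->0 ok
  pos 24: y in {1,2}, choose 1; 0->1 ok
  pos 25: x in {0}, choose 0; 1->0 ok
  pos 26: y in {1,2}, choose 1; 0->1 ok

0,1,1,0,2,2,0,1,0,2,2,2,2,0,2,0,2,0,2,2,0,2,2,0,1,0,1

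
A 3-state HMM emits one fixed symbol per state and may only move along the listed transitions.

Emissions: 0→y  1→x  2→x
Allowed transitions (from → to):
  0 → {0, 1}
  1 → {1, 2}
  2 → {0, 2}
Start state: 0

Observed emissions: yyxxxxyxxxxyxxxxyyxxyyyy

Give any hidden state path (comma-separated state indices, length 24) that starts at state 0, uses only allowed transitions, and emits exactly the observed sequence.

  pos 0: y in {0}, choose 0; start
  pos 1: y in {0}, choose 0; 0->0 ok
  pos 2: x in {1,2}, choose 1; 0->1 ok
  pos 3: x in {1,2}, choose 1; 1->1 ok
  pos 4: x in {1,2}, choose 2; 1->2 ok
  pos 5: x in {1,2}, choose 2; 2->2 ok
  pos 6: y in {0}, choose 0; 2->0 ok
  pos 7: x in {1,2}, choose 1; 0->1 ok
  pos 8: x in {1,2}, choose 1; 1->1 ok
  pos 9: x in {1,2}, choose 2; 1->2 ok
  pos 10: x in {1,2}, choose 2; 2->2 ok
  pos 11: y in {0}, choose 0; 2->0 ok
  pos 12: x in {1,2}, choose 1; 0->1 ok
  pos 13: x in {1,2}, choose 1; 1->1 ok
  pos 14: x in {1,2}, choose 1; 1->1 ok
  pos 15: x in {1,2}, choose 2; 1->2 ok
  pos 16: y in {0}, choose 0; 2->0 ok
  pos 17: y in {0}, choose 0; 0->0 ok
  pos 18: x in {1,2}, choose 1; 0->1 ok
  pos 19: x in {1,2}, choose 2; 1->2 ok
  pos 20: y in {0}, choose 0; 2->0 ok
  pos 21: y in {0}, choose 0; 0->0 ok
  pos 22: y in {0}, choose 0; 0->0 ok
  pos 23: y in {0}, choose 0; 0->0 ok

0,0,1,1,2,2,0,1,1,2,2,0,1,1,1,2,0,0,1,2,0,0,0,0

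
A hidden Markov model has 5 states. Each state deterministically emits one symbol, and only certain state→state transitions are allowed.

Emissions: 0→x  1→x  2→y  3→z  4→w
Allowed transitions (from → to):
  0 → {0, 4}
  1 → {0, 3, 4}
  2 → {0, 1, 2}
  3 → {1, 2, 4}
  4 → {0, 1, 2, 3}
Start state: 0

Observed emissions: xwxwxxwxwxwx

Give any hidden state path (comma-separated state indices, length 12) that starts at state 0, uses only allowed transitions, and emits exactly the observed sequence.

0,4,0,4,0,0,4,0,4,0,4,1

  t0 'x' -> {0,1}, take 0 (start)
  t1 'w' -> {4}, take 4 (0->4 ok)
  t2 'x' -> {0,1}, take 0 (4->0 ok)
  t3 'w' -> {4}, take 4 (0->4 ok)
  t4 'x' -> {0,1}, take 0 (4->0 ok)
  t5 'x' -> {0,1}, take 0 (0->0 ok)
  t6 'w' -> {4}, take 4 (0->4 ok)
  t7 'x' -> {0,1}, take 0 (4->0 ok)
  t8 'w' -> {4}, take 4 (0->4 ok)
  t9 'x' -> {0,1}, take 0 (4->0 ok)
  t10 'w' -> {4}, take 4 (0->4 ok)
  t11 'x' -> {0,1}, take 1 (4->1 ok)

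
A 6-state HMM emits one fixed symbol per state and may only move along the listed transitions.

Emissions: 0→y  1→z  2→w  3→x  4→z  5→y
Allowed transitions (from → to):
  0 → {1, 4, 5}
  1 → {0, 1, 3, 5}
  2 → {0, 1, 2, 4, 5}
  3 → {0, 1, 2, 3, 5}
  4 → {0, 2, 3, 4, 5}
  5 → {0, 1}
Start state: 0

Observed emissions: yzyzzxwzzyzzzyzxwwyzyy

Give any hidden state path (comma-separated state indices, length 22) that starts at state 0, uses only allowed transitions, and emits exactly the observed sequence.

0,1,0,1,1,3,2,1,1,0,4,4,4,5,1,3,2,2,5,1,5,0

  0: obs=y cand={0,5} pick 0 [start]
  1: obs=z cand={1,4} pick 1 [0->1 ok]
  2: obs=y cand={0,5} pick 0 [1->0 ok]
  3: obs=z cand={1,4} pick 1 [0->1 ok]
  4: obs=z cand={1,4} pick 1 [1->1 ok]
  5: obs=x cand={3} pick 3 [1->3 ok]
  6: obs=w cand={2} pick 2 [3->2 ok]
  7: obs=z cand={1,4} pick 1 [2->1 ok]
  8: obs=z cand={1,4} pick 1 [1->1 ok]
  9: obs=y cand={0,5} pick 0 [1->0 ok]
  10: obs=z cand={1,4} pick 4 [0->4 ok]
  11: obs=z cand={1,4} pick 4 [4->4 ok]
  12: obs=z cand={1,4} pick 4 [4->4 ok]
  13: obs=y cand={0,5} pick 5 [4->5 ok]
  14: obs=z cand={1,4} pick 1 [5->1 ok]
  15: obs=x cand={3} pick 3 [1->3 ok]
  16: obs=w cand={2} pick 2 [3->2 ok]
  17: obs=w cand={2} pick 2 [2->2 ok]
  18: obs=y cand={0,5} pick 5 [2->5 ok]
  19: obs=z cand={1,4} pick 1 [5->1 ok]
  20: obs=y cand={0,5} pick 5 [1->5 ok]
  21: obs=y cand={0,5} pick 0 [5->0 ok]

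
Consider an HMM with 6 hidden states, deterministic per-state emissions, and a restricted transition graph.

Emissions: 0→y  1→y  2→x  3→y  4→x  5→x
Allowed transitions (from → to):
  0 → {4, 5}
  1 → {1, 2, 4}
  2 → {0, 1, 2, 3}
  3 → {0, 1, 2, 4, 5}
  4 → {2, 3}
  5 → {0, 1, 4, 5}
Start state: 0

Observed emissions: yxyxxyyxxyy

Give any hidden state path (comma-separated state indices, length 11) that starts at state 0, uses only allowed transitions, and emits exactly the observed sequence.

  0: obs=y cand={0,1,3} pick 0 [start]
  1: obs=x cand={2,4,5} pick 5 [0->5 ok]
  2: obs=y cand={0,1,3} pick 1 [5->1 ok]
  3: obs=x cand={2,4,5} pick 4 [1->4 ok]
  4: obs=x cand={2,4,5} pick 2 [4->2 ok]
  5: obs=y cand={0,1,3} pick 3 [2->3 ok]
  6: obs=y cand={0,1,3} pick 0 [3->0 ok]
  7: obs=x cand={2,4,5} pick 5 [0->5 ok]
  8: obs=x cand={2,4,5} pick 4 [5->4 ok]
  9: obs=y cand={0,1,3} pick 3 [4->3 ok]
  10: obs=y cand={0,1,3} pick 1 [3->1 ok]

0,5,1,4,2,3,0,5,4,3,1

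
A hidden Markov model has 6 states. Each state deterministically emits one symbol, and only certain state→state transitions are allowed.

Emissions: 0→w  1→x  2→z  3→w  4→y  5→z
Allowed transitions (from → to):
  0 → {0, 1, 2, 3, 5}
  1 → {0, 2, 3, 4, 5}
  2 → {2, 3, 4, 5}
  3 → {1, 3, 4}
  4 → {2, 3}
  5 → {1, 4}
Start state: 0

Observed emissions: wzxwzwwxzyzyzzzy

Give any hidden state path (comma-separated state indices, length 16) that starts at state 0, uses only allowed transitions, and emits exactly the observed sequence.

0,5,1,0,2,3,3,1,2,4,2,4,2,2,5,4

  0: obs=w cand={0,3} pick 0 [start]
  1: obs=z cand={2,5} pick 5 [0->5 ok]
  2: obs=x cand={1} pick 1 [5->1 ok]
  3: obs=w cand={0,3} pick 0 [1->0 ok]
  4: obs=z cand={2,5} pick 2 [0->2 ok]
  5: obs=w cand={0,3} pick 3 [2->3 ok]
  6: obs=w cand={0,3} pick 3 [3->3 ok]
  7: obs=x cand={1} pick 1 [3->1 ok]
  8: obs=z cand={2,5} pick 2 [1->2 ok]
  9: obs=y cand={4} pick 4 [2->4 ok]
  10: obs=z cand={2,5} pick 2 [4->2 ok]
  11: obs=y cand={4} pick 4 [2->4 ok]
  12: obs=z cand={2,5} pick 2 [4->2 ok]
  13: obs=z cand={2,5} pick 2 [2->2 ok]
  14: obs=z cand={2,5} pick 5 [2->5 ok]
  15: obs=y cand={4} pick 4 [5->4 ok]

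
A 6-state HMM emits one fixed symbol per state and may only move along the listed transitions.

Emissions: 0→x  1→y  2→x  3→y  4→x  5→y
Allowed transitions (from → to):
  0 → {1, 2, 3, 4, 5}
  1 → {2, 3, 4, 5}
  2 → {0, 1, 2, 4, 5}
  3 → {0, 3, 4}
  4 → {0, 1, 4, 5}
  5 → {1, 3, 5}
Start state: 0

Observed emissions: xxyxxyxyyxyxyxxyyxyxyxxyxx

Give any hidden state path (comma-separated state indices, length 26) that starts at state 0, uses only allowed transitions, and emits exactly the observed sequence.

  pos 0: x in {0,2,4}, choose 0; start
  pos 1: x in {0,2,4}, choose 4; 0->4 ok
  pos 2: y in {1,3,5}, choose 1; 4->1 ok
  pos 3: x in {0,2,4}, choose 2; 1->2 ok
  pos 4: x in {0,2,4}, choose 4; 2->4 ok
  pos 5: y in {1,3,5}, choose 1; 4->1 ok
  pos 6: x in {0,2,4}, choose 4; 1->4 ok
  pos 7: y in {1,3,5}, choose 5; 4->5 ok
  pos 8: y in {1,3,5}, choose 3; 5->3 ok
  pos 9: x in {0,2,4}, choose 0; 3->0 ok
  pos 10: y in {1,3,5}, choose 3; 0->3 ok
  pos 11: x in {0,2,4}, choose 0; 3->0 ok
  pos 12: y in {1,3,5}, choose 1; 0->1 ok
  pos 13: x in {0,2,4}, choose 2; 1->2 ok
  pos 14: x in {0,2,4}, choose 4; 2->4 ok
  pos 15: y in {1,3,5}, choose 1; 4->1 ok
  pos 16: y in {1,3,5}, choose 3; 1->3 ok
  pos 17: x in {0,2,4}, choose 0; 3->0 ok
  pos 18: y in {1,3,5}, choose 1; 0->1 ok
  pos 19: x in {0,2,4}, choose 4; 1->4 ok
  pos 20: y in {1,3,5}, choose 1; 4->1 ok
  pos 21: x in {0,2,4}, choose 4; 1->4 ok
  pos 22: x in {0,2,4}, choose 4; 4->4 ok
  pos 23: y in {1,3,5}, choose 1; 4->1 ok
  pos 24: x in {0,2,4}, choose 2; 1->2 ok
  pos 25: x in {0,2,4}, choose 2; 2->2 ok

0,4,1,2,4,1,4,5,3,0,3,0,1,2,4,1,3,0,1,4,1,4,4,1,2,2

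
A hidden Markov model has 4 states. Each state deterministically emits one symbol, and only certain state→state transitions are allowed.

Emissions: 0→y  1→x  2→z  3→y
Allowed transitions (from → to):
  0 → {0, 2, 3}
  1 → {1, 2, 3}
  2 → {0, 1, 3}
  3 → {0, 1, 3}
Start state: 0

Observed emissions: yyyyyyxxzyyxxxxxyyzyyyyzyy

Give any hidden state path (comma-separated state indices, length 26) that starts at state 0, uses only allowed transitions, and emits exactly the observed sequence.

0,0,3,3,3,3,1,1,2,3,3,1,1,1,1,1,3,0,2,0,0,0,0,2,0,0

  0: obs=y cand={0,3} pick 0 [start]
  1: obs=y cand={0,3} pick 0 [0->0 ok]
  2: obs=y cand={0,3} pick 3 [0->3 ok]
  3: obs=y cand={0,3} pick 3 [3->3 ok]
  4: obs=y cand={0,3} pick 3 [3->3 ok]
  5: obs=y cand={0,3} pick 3 [3->3 ok]
  6: obs=x cand={1} pick 1 [3->1 ok]
  7: obs=x cand={1} pick 1 [1->1 ok]
  8: obs=z cand={2} pick 2 [1->2 ok]
  9: obs=y cand={0,3} pick 3 [2->3 ok]
  10: obs=y cand={0,3} pick 3 [3->3 ok]
  11: obs=x cand={1} pick 1 [3->1 ok]
  12: obs=x cand={1} pick 1 [1->1 ok]
  13: obs=x cand={1} pick 1 [1->1 ok]
  14: obs=x cand={1} pick 1 [1->1 ok]
  15: obs=x cand={1} pick 1 [1->1 ok]
  16: obs=y cand={0,3} pick 3 [1->3 ok]
  17: obs=y cand={0,3} pick 0 [3->0 ok]
  18: obs=z cand={2} pick 2 [0->2 ok]
  19: obs=y cand={0,3} pick 0 [2->0 ok]
  20: obs=y cand={0,3} pick 0 [0->0 ok]
  21: obs=y cand={0,3} pick 0 [0->0 ok]
  22: obs=y cand={0,3} pick 0 [0->0 ok]
  23: obs=z cand={2} pick 2 [0->2 ok]
  24: obs=y cand={0,3} pick 0 [2->0 ok]
  25: obs=y cand={0,3} pick 0 [0->0 ok]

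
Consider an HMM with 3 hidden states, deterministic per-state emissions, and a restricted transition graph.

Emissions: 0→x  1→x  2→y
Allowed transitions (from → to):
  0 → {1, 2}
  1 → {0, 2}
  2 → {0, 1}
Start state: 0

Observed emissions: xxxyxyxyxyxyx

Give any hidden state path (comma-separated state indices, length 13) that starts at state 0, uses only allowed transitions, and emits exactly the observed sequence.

0,1,0,2,1,2,0,2,0,2,1,2,1

  pos 0: x in {0,1}, choose 0; start
  pos 1: x in {0,1}, choose 1; 0->1 ok
  pos 2: x in {0,1}, choose 0; 1->0 ok
  pos 3: y in {2}, choose 2; 0->2 ok
  pos 4: x in {0,1}, choose 1; 2->1 ok
  pos 5: y in {2}, choose 2; 1->2 ok
  pos 6: x in {0,1}, choose 0; 2->0 ok
  pos 7: y in {2}, choose 2; 0->2 ok
  pos 8: x in {0,1}, choose 0; 2->0 ok
  pos 9: y in {2}, choose 2; 0->2 ok
  pos 10: x in {0,1}, choose 1; 2->1 ok
  pos 11: y in {2}, choose 2; 1->2 ok
  pos 12: x in {0,1}, choose 1; 2->1 ok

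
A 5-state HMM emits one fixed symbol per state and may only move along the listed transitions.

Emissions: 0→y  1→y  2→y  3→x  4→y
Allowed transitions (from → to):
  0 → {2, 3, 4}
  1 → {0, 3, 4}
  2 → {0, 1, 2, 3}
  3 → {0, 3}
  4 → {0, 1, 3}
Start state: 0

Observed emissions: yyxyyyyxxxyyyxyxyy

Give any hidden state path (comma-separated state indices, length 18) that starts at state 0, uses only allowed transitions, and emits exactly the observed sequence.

  t0 'y' -> {0,1,2,4}, take 0 (start)
  t1 'y' -> {0,1,2,4}, take 2 (0->2 ok)
  t2 'x' -> {3}, take 3 (2->3 ok)
  t3 'y' -> {0,1,2,4}, take 0 (3->0 ok)
  t4 'y' -> {0,1,2,4}, take 2 (0->2 ok)
  t5 'y' -> {0,1,2,4}, take 2 (2->2 ok)
  t6 'y' -> {0,1,2,4}, take 0 (2->0 ok)
  t7 'x' -> {3}, take 3 (0->3 ok)
  t8 'x' -> {3}, take 3 (3->3 ok)
  t9 'x' -> {3}, take 3 (3->3 ok)
  t10 'y' -> {0,1,2,4}, take 0 (3->0 ok)
  t11 'y' -> {0,1,2,4}, take 2 (0->2 ok)
  t12 'y' -> {0,1,2,4}, take 0 (2->0 ok)
  t13 'x' -> {3}, take 3 (0->3 ok)
  t14 'y' -> {0,1,2,4}, take 0 (3->0 ok)
  t15 'x' -> {3}, take 3 (0->3 ok)
  t16 'y' -> {0,1,2,4}, take 0 (3->0 ok)
  t17 'y' -> {0,1,2,4}, take 2 (0->2 ok)

0,2,3,0,2,2,0,3,3,3,0,2,0,3,0,3,0,2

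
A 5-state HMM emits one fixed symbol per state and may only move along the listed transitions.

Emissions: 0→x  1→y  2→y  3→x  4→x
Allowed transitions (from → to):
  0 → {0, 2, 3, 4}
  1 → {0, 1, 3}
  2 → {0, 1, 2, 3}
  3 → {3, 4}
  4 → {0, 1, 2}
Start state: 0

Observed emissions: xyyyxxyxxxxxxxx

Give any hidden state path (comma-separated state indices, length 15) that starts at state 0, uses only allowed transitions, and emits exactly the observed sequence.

  [0] x  {0,3,4}  => 0  start
  [1] y  {1,2}  => 2  0->2 ok
  [2] y  {1,2}  => 2  2->2 ok
  [3] y  {1,2}  => 1  2->1 ok
  [4] x  {0,3,4}  => 0  1->0 ok
  [5] x  {0,3,4}  => 4  0->4 ok
  [6] y  {1,2}  => 1  4->1 ok
  [7] x  {0,3,4}  => 0  1->0 ok
  [8] x  {0,3,4}  => 0  0->0 ok
  [9] x  {0,3,4}  => 3  0->3 ok
  [10] x  {0,3,4}  => 3  3->3 ok
  [11] x  {0,3,4}  => 4  3->4 ok
  [12] x  {0,3,4}  => 0  4->0 ok
  [13] x  {0,3,4}  => 0  0->0 ok
  [14] x  {0,3,4}  => 4  0->4 ok

0,2,2,1,0,4,1,0,0,3,3,4,0,0,4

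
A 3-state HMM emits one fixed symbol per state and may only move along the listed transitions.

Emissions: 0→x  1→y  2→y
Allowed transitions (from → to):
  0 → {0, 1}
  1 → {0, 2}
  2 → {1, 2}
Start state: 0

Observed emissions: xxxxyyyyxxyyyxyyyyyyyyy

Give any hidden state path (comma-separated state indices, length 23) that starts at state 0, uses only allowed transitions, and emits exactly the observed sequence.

  0: obs=x cand={0} pick 0 [start]
  1: obs=x cand={0} pick 0 [0->0 ok]
  2: obs=x cand={0} pick 0 [0->0 ok]
  3: obs=x cand={0} pick 0 [0->0 ok]
  4: obs=y cand={1,2} pick 1 [0->1 ok]
  5: obs=y cand={1,2} pick 2 [1->2 ok]
  6: obs=y cand={1,2} pick 2 [2->2 ok]
  7: obs=y cand={1,2} pick 1 [2->1 ok]
  8: obs=x cand={0} pick 0 [1->0 ok]
  9: obs=x cand={0} pick 0 [0->0 ok]
  10: obs=y cand={1,2} pick 1 [0->1 ok]
  11: obs=y cand={1,2} pick 2 [1->2 ok]
  12: obs=y cand={1,2} pick 1 [2->1 ok]
  13: obs=x cand={0} pick 0 [1->0 ok]
  14: obs=y cand={1,2} pick 1 [0->1 ok]
  15: obs=y cand={1,2} pick 2 [1->2 ok]
  16: obs=y cand={1,2} pick 2 [2->2 ok]
  17: obs=y cand={1,2} pick 2 [2->2 ok]
  18: obs=y cand={1,2} pick 1 [2->1 ok]
  19: obs=y cand={1,2} pick 2 [1->2 ok]
  20: obs=y cand={1,2} pick 2 [2->2 ok]
  21: obs=y cand={1,2} pick 2 [2->2 ok]
  22: obs=y cand={1,2} pick 2 [2->2 ok]

0,0,0,0,1,2,2,1,0,0,1,2,1,0,1,2,2,2,1,2,2,2,2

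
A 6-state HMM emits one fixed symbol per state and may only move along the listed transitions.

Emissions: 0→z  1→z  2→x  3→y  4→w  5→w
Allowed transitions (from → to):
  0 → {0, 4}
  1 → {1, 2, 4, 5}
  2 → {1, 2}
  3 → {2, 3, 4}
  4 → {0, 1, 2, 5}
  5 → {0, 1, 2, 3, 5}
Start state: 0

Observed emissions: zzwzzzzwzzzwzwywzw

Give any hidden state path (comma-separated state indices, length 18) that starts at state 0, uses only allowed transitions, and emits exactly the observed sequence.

0,0,4,0,0,0,0,4,0,0,0,4,1,5,3,4,1,5

  t0 'z' -> {0,1}, take 0 (start)
  t1 'z' -> {0,1}, take 0 (0->0 ok)
  t2 'w' -> {4,5}, take 4 (0->4 ok)
  t3 'z' -> {0,1}, take 0 (4->0 ok)
  t4 'z' -> {0,1}, take 0 (0->0 ok)
  t5 'z' -> {0,1}, take 0 (0->0 ok)
  t6 'z' -> {0,1}, take 0 (0->0 ok)
  t7 'w' -> {4,5}, take 4 (0->4 ok)
  t8 'z' -> {0,1}, take 0 (4->0 ok)
  t9 'z' -> {0,1}, take 0 (0->0 ok)
  t10 'z' -> {0,1}, take 0 (0->0 ok)
  t11 'w' -> {4,5}, take 4 (0->4 ok)
  t12 'z' -> {0,1}, take 1 (4->1 ok)
  t13 'w' -> {4,5}, take 5 (1->5 ok)
  t14 'y' -> {3}, take 3 (5->3 ok)
  t15 'w' -> {4,5}, take 4 (3->4 ok)
  t16 'z' -> {0,1}, take 1 (4->1 ok)
  t17 'w' -> {4,5}, take 5 (1->5 ok)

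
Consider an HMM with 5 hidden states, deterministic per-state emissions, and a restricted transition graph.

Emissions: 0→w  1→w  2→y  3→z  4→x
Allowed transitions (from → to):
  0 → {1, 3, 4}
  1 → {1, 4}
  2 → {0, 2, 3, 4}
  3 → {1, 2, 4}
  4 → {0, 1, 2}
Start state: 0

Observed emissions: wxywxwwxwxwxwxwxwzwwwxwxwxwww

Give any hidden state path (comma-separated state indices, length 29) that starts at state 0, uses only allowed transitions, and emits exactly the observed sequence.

0,4,2,0,4,1,1,4,0,4,0,4,1,4,1,4,0,3,1,1,1,4,1,4,0,4,1,1,1

  [0] w  {0,1}  => 0  start
  [1] x  {4}  => 4  0->4 ok
  [2] y  {2}  => 2  4->2 ok
  [3] w  {0,1}  => 0  2->0 ok
  [4] x  {4}  => 4  0->4 ok
  [5] w  {0,1}  => 1  4->1 ok
  [6] w  {0,1}  => 1  1->1 ok
  [7] x  {4}  => 4  1->4 ok
  [8] w  {0,1}  => 0  4->0 ok
  [9] x  {4}  => 4  0->4 ok
  [10] w  {0,1}  => 0  4->0 ok
  [11] x  {4}  => 4  0->4 ok
  [12] w  {0,1}  => 1  4->1 ok
  [13] x  {4}  => 4  1->4 ok
  [14] w  {0,1}  => 1  4->1 ok
  [15] x  {4}  => 4  1->4 ok
  [16] w  {0,1}  => 0  4->0 ok
  [17] z  {3}  => 3  0->3 ok
  [18] w  {0,1}  => 1  3->1 ok
  [19] w  {0,1}  => 1  1->1 ok
  [20] w  {0,1}  => 1  1->1 ok
  [21] x  {4}  => 4  1->4 ok
  [22] w  {0,1}  => 1  4->1 ok
  [23] x  {4}  => 4  1->4 ok
  [24] w  {0,1}  => 0  4->0 ok
  [25] x  {4}  => 4  0->4 ok
  [26] w  {0,1}  => 1  4->1 ok
  [27] w  {0,1}  => 1  1->1 ok
  [28] w  {0,1}  => 1  1->1 ok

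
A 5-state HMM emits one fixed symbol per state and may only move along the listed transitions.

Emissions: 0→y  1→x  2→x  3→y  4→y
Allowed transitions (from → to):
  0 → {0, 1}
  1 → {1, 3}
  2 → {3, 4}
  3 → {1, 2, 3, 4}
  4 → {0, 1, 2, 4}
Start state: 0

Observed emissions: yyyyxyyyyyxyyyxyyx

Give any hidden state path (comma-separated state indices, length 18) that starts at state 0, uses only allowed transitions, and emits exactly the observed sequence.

0,0,0,0,1,3,3,4,0,0,1,3,4,4,2,3,3,2

  pos 0: y in {0,3,4}, choose 0; start
  pos 1: y in {0,3,4}, choose 0; 0->0 ok
  pos 2: y in {0,3,4}, choose 0; 0->0 ok
  pos 3: y in {0,3,4}, choose 0; 0->0 ok
  pos 4: x in {1,2}, choose 1; 0->1 ok
  pos 5: y in {0,3,4}, choose 3; 1->3 ok
  pos 6: y in {0,3,4}, choose 3; 3->3 ok
  pos 7: y in {0,3,4}, choose 4; 3->4 ok
  pos 8: y in {0,3,4}, choose 0; 4->0 ok
  pos 9: y in {0,3,4}, choose 0; 0->0 ok
  pos 10: x in {1,2}, choose 1; 0->1 ok
  pos 11: y in {0,3,4}, choose 3; 1->3 ok
  pos 12: y in {0,3,4}, choose 4; 3->4 ok
  pos 13: y in {0,3,4}, choose 4; 4->4 ok
  pos 14: x in {1,2}, choose 2; 4->2 ok
  pos 15: y in {0,3,4}, choose 3; 2->3 ok
  pos 16: y in {0,3,4}, choose 3; 3->3 ok
  pos 17: x in {1,2}, choose 2; 3->2 ok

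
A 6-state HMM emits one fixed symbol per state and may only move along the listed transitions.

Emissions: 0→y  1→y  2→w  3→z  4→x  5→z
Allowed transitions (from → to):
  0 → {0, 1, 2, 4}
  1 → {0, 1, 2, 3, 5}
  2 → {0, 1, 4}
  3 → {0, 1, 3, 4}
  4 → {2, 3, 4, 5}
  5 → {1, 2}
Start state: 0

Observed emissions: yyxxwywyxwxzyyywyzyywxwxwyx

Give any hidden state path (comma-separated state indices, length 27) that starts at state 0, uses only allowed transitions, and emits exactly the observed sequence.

  [0] y  {0,1}  => 0  start
  [1] y  {0,1}  => 0  0->0 ok
  [2] x  {4}  => 4  0->4 ok
  [3] x  {4}  => 4  4->4 ok
  [4] w  {2}  => 2  4->2 ok
  [5] y  {0,1}  => 0  2->0 ok
  [6] w  {2}  => 2  0->2 ok
  [7] y  {0,1}  => 0  2->0 ok
  [8] x  {4}  => 4  0->4 ok
  [9] w  {2}  => 2  4->2 ok
  [10] x  {4}  => 4  2->4 ok
  [11] z  {3,5}  => 5  4->5 ok
  [12] y  {0,1}  => 1  5->1 ok
  [13] y  {0,1}  => 1  1->1 ok
  [14] y  {0,1}  => 1  1->1 ok
  [15] w  {2}  => 2  1->2 ok
  [16] y  {0,1}  => 1  2->1 ok
  [17] z  {3,5}  => 5  1->5 ok
  [18] y  {0,1}  => 1  5->1 ok
  [19] y  {0,1}  => 0  1->0 ok
  [20] w  {2}  => 2  0->2 ok
  [21] x  {4}  => 4  2->4 ok
  [22] w  {2}  => 2  4->2 ok
  [23] x  {4}  => 4  2->4 ok
  [24] w  {2}  => 2  4->2 ok
  [25] y  {0,1}  => 0  2->0 ok
  [26] x  {4}  => 4  0->4 ok

0,0,4,4,2,0,2,0,4,2,4,5,1,1,1,2,1,5,1,0,2,4,2,4,2,0,4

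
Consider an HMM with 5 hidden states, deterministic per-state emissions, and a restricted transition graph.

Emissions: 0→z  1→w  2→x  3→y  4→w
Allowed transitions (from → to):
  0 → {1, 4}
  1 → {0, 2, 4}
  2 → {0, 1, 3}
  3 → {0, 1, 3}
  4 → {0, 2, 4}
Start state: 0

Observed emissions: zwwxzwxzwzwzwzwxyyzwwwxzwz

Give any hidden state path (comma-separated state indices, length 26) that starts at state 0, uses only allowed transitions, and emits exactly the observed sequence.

  t0 'z' -> {0}, take 0 (start)
  t1 'w' -> {1,4}, take 4 (0->4 ok)
  t2 'w' -> {1,4}, take 4 (4->4 ok)
  t3 'x' -> {2}, take 2 (4->2 ok)
  t4 'z' -> {0}, take 0 (2->0 ok)
  t5 'w' -> {1,4}, take 4 (0->4 ok)
  t6 'x' -> {2}, take 2 (4->2 ok)
  t7 'z' -> {0}, take 0 (2->0 ok)
  t8 'w' -> {1,4}, take 4 (0->4 ok)
  t9 'z' -> {0}, take 0 (4->0 ok)
  t10 'w' -> {1,4}, take 1 (0->1 ok)
  t11 'z' -> {0}, take 0 (1->0 ok)
  t12 'w' -> {1,4}, take 1 (0->1 ok)
  t13 'z' -> {0}, take 0 (1->0 ok)
  t14 'w' -> {1,4}, take 4 (0->4 ok)
  t15 'x' -> {2}, take 2 (4->2 ok)
  t16 'y' -> {3}, take 3 (2->3 ok)
  t17 'y' -> {3}, take 3 (3->3 ok)
  t18 'z' -> {0}, take 0 (3->0 ok)
  t19 'w' -> {1,4}, take 1 (0->1 ok)
  t20 'w' -> {1,4}, take 4 (1->4 ok)
  t21 'w' -> {1,4}, take 4 (4->4 ok)
  t22 'x' -> {2}, take 2 (4->2 ok)
  t23 'z' -> {0}, take 0 (2->0 ok)
  t24 'w' -> {1,4}, take 4 (0->4 ok)
  t25 'z' -> {0}, take 0 (4->0 ok)

0,4,4,2,0,4,2,0,4,0,1,0,1,0,4,2,3,3,0,1,4,4,2,0,4,0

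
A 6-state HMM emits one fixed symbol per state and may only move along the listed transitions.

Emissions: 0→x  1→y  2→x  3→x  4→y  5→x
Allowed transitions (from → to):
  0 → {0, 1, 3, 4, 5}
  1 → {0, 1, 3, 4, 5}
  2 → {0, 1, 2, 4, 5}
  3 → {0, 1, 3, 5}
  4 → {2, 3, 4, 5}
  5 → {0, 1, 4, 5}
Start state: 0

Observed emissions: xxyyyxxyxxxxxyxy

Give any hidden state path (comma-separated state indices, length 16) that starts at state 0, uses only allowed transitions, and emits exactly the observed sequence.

  [0] x  {0,2,3,5}  => 0  start
  [1] x  {0,2,3,5}  => 5  0->5 ok
  [2] y  {1,4}  => 1  5->1 ok
  [3] y  {1,4}  => 1  1->1 ok
  [4] y  {1,4}  => 1  1->1 ok
  [5] x  {0,2,3,5}  => 0  1->0 ok
  [6] x  {0,2,3,5}  => 0  0->0 ok
  [7] y  {1,4}  => 1  0->1 ok
  [8] x  {0,2,3,5}  => 0  1->0 ok
  [9] x  {0,2,3,5}  => 0  0->0 ok
  [10] x  {0,2,3,5}  => 0  0->0 ok
  [11] x  {0,2,3,5}  => 3  0->3 ok
  [12] x  {0,2,3,5}  => 0  3->0 ok
  [13] y  {1,4}  => 4  0->4 ok
  [14] x  {0,2,3,5}  => 5  4->5 ok
  [15] y  {1,4}  => 4  5->4 ok

0,5,1,1,1,0,0,1,0,0,0,3,0,4,5,4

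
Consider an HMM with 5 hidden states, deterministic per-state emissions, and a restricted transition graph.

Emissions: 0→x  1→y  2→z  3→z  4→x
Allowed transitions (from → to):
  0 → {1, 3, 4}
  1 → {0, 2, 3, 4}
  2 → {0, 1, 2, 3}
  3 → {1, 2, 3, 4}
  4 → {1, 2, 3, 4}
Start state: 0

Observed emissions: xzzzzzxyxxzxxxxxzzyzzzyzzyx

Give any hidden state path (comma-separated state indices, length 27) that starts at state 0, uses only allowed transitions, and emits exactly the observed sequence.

0,3,3,2,2,2,0,1,0,4,3,4,4,4,4,4,2,2,1,2,3,2,1,2,3,1,0

  [0] x  {0,4}  => 0  start
  [1] z  {2,3}  => 3  0->3 ok
  [2] z  {2,3}  => 3  3->3 ok
  [3] z  {2,3}  => 2  3->2 ok
  [4] z  {2,3}  => 2  2->2 ok
  [5] z  {2,3}  => 2  2->2 ok
  [6] x  {0,4}  => 0  2->0 ok
  [7] y  {1}  => 1  0->1 ok
  [8] x  {0,4}  => 0  1->0 ok
  [9] x  {0,4}  => 4  0->4 ok
  [10] z  {2,3}  => 3  4->3 ok
  [11] x  {0,4}  => 4  3->4 ok
  [12] x  {0,4}  => 4  4->4 ok
  [13] x  {0,4}  => 4  4->4 ok
  [14] x  {0,4}  => 4  4->4 ok
  [15] x  {0,4}  => 4  4->4 ok
  [16] z  {2,3}  => 2  4->2 ok
  [17] z  {2,3}  => 2  2->2 ok
  [18] y  {1}  => 1  2->1 ok
  [19] z  {2,3}  => 2  1->2 ok
  [20] z  {2,3}  => 3  2->3 ok
  [21] z  {2,3}  => 2  3->2 ok
  [22] y  {1}  => 1  2->1 ok
  [23] z  {2,3}  => 2  1->2 ok
  [24] z  {2,3}  => 3  2->3 ok
  [25] y  {1}  => 1  3->1 ok
  [26] x  {0,4}  => 0  1->0 ok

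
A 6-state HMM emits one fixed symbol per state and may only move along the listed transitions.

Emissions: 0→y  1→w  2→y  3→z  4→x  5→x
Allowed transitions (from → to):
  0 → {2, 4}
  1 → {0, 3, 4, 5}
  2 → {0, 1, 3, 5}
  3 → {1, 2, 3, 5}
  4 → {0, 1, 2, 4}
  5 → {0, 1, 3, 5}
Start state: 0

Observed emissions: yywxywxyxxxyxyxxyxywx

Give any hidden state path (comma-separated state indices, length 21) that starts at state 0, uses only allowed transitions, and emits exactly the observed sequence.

0,2,1,4,2,1,5,0,4,4,4,0,4,0,4,4,0,4,2,1,5

  0: obs=y cand={0,2} pick 0 [start]
  1: obs=y cand={0,2} pick 2 [0->2 ok]
  2: obs=w cand={1} pick 1 [2->1 ok]
  3: obs=x cand={4,5} pick 4 [1->4 ok]
  4: obs=y cand={0,2} pick 2 [4->2 ok]
  5: obs=w cand={1} pick 1 [2->1 ok]
  6: obs=x cand={4,5} pick 5 [1->5 ok]
  7: obs=y cand={0,2} pick 0 [5->0 ok]
  8: obs=x cand={4,5} pick 4 [0->4 ok]
  9: obs=x cand={4,5} pick 4 [4->4 ok]
  10: obs=x cand={4,5} pick 4 [4->4 ok]
  11: obs=y cand={0,2} pick 0 [4->0 ok]
  12: obs=x cand={4,5} pick 4 [0->4 ok]
  13: obs=y cand={0,2} pick 0 [4->0 ok]
  14: obs=x cand={4,5} pick 4 [0->4 ok]
  15: obs=x cand={4,5} pick 4 [4->4 ok]
  16: obs=y cand={0,2} pick 0 [4->0 ok]
  17: obs=x cand={4,5} pick 4 [0->4 ok]
  18: obs=y cand={0,2} pick 2 [4->2 ok]
  19: obs=w cand={1} pick 1 [2->1 ok]
  20: obs=x cand={4,5} pick 5 [1->5 ok]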